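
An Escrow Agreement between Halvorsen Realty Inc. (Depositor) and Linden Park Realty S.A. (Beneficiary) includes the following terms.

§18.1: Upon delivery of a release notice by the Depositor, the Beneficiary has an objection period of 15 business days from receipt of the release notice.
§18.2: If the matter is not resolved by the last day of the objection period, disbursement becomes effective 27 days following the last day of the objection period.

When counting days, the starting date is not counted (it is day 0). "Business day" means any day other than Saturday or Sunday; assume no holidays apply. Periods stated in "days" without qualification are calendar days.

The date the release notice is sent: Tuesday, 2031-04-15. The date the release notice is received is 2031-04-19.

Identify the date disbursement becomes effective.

2031-06-05

From Saturday, 2031-04-19, 15 business days (Apr 21, Apr 22, Apr 23, Apr 24, …, May 7, May 8, May 9, skipping weekends) brings us to Friday, 2031-05-09, which is the last day of the objection period.
The date disbursement becomes effective: 27 calendar days after 2031-05-09 is 2031-06-05.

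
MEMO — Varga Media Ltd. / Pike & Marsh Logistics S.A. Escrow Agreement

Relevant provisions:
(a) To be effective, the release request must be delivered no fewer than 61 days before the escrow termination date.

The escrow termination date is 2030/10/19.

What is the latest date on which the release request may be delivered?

2030/10/19 minus 61 days is 2030/08/19.

2030/08/19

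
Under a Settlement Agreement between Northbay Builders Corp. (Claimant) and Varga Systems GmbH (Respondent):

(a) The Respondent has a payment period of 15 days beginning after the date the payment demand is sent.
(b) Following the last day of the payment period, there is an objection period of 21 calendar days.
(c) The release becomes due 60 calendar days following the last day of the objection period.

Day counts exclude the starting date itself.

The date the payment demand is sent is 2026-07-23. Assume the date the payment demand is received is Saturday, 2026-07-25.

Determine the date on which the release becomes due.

The last day of the payment period: 2026-07-23 + 15 days = 2026-08-07.
The last day of the objection period: 21 calendar days after 2026-08-07 is 2026-08-28.
The date on which the release becomes due: 2026-08-28 + 60 days = 2026-10-27.

2026-10-27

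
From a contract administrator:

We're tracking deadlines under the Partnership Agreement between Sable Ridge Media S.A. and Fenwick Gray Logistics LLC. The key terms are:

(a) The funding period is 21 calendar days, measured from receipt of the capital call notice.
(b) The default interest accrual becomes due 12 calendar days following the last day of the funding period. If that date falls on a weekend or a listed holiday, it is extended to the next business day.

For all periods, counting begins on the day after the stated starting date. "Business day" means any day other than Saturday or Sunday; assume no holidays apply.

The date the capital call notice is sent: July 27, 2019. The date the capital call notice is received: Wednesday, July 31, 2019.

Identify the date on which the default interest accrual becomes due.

September 2, 2019

The last day of the funding period: 21 calendar days after July 31, 2019 is August 21, 2019.
The date on which the default interest accrual becomes due: 12 calendar days after August 21, 2019 is September 2, 2019. September 2, 2019 is a Monday, so no roll-forward applies.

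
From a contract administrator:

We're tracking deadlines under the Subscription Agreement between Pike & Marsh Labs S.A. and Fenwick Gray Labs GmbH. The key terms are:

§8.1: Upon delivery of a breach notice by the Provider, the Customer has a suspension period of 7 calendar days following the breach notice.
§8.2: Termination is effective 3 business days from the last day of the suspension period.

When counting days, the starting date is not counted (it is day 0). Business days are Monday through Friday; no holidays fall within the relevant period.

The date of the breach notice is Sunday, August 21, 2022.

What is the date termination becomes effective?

Adding 7 calendar days to August 21, 2022 gives August 28, 2022, which is the last day of the suspension period.
From Sunday, August 28, 2022, 3 business days (Aug 29, Aug 30, Aug 31, skipping weekends) brings us to Wednesday, August 31, 2022, which is the date termination becomes effective.

August 31, 2022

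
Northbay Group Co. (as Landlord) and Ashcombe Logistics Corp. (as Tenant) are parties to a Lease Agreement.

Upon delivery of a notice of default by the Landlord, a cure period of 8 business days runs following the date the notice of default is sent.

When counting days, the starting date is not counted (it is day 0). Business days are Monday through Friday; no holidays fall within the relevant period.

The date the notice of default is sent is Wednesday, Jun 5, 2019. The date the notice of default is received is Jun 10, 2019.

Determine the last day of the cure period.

From Wednesday, Jun 5, 2019, 8 business days (Jun 6, Jun 7, Jun 10, Jun 11, Jun 12, Jun 13, Jun 14, Jun 17, skipping weekends) brings us to Monday, Jun 17, 2019, which is the last day of the cure period.

Jun 17, 2019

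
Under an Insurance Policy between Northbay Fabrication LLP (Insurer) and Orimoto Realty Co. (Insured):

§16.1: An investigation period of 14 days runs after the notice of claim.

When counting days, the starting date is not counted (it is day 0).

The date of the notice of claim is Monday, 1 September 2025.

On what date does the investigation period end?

Adding 14 calendar days to 1 September 2025 gives 15 September 2025, which is the last day of the investigation period.

15 September 2025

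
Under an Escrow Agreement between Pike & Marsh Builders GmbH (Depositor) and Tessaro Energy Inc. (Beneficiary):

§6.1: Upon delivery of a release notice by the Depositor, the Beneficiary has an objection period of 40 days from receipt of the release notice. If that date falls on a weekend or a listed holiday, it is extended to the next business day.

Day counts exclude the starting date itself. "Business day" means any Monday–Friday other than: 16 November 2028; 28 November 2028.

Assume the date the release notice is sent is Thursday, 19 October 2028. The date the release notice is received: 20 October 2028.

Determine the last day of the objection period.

29 November 2028

Adding 40 calendar days to 20 October 2028 gives 29 November 2028, which is the last day of the objection period. 29 November 2028 is a Wednesday and is not a listed holiday, so no roll-forward applies.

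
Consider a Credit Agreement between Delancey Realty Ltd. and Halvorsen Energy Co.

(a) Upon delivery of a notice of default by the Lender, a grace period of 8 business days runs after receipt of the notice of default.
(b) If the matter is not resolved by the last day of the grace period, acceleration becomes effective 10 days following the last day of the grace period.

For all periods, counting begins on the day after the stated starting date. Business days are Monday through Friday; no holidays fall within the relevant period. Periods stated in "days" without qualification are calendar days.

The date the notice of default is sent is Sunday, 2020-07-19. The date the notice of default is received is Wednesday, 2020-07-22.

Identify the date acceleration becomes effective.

The last day of the grace period: counting 8 business days from Wednesday, 2020-07-22 (Jul 23, Jul 24, Jul 27, Jul 28, Jul 29, Jul 30, Jul 31, Aug 3, skipping weekends) reaches Monday, 2020-08-03.
The date acceleration becomes effective: 10 calendar days after 2020-08-03 is 2020-08-13.

2020-08-13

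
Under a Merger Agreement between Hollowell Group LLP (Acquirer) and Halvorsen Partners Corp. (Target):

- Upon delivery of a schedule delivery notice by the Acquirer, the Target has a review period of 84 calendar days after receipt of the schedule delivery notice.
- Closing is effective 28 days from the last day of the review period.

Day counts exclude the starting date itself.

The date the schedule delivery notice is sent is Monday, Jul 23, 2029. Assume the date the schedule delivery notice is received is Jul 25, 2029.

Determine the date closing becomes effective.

The last day of the review period: Jul 25, 2029 + 84 days = Oct 17, 2029.
Adding 28 calendar days to Oct 17, 2029 gives Nov 14, 2029, which is the date closing becomes effective.

Nov 14, 2029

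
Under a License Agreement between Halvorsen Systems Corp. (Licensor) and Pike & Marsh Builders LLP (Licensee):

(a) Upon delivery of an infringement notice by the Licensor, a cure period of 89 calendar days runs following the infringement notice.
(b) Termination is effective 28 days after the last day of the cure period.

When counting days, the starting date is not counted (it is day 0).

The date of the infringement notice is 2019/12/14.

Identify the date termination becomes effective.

The last day of the cure period: 89 calendar days after 2019/12/14 is 2020/03/12.
Adding 28 calendar days to 2020/03/12 gives 2020/04/09, which is the date termination becomes effective.

2020/04/09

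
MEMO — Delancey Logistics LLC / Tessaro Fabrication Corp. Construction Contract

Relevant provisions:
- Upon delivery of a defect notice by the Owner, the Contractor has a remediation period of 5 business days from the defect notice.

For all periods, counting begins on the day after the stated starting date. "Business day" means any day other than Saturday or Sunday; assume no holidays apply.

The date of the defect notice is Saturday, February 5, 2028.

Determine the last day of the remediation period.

The last day of the remediation period: counting 5 business days from Saturday, February 5, 2028 (Feb 7, Feb 8, Feb 9, Feb 10, Feb 11, skipping weekends) reaches Friday, February 11, 2028.

February 11, 2028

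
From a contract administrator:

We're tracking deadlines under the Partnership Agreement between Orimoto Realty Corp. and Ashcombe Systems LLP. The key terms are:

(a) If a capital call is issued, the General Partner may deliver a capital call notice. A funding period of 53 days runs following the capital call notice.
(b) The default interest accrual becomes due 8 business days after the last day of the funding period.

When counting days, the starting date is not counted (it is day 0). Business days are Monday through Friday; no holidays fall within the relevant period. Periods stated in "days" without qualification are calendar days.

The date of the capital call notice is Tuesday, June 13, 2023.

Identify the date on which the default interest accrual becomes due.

Adding 53 calendar days to June 13, 2023 gives August 5, 2023, which is the last day of the funding period.
From Saturday, August 5, 2023, 8 business days (Aug 7, Aug 8, Aug 9, Aug 10, Aug 11, Aug 14, Aug 15, Aug 16, skipping weekends) brings us to Wednesday, August 16, 2023, which is the date on which the default interest accrual becomes due.

August 16, 2023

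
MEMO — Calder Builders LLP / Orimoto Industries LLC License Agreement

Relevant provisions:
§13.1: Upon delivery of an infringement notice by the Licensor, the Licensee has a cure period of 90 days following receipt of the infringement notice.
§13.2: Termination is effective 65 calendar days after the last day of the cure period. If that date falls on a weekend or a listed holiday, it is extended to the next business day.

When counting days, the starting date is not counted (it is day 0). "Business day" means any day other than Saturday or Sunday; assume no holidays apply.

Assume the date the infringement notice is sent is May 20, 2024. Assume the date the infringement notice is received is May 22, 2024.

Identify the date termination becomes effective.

Oct 24, 2024

Adding 90 calendar days to May 22, 2024 gives Aug 20, 2024, which is the last day of the cure period.
Adding 65 calendar days to Aug 20, 2024 gives Oct 24, 2024, which is the date termination becomes effective. Oct 24, 2024 is a Thursday, so no roll-forward applies.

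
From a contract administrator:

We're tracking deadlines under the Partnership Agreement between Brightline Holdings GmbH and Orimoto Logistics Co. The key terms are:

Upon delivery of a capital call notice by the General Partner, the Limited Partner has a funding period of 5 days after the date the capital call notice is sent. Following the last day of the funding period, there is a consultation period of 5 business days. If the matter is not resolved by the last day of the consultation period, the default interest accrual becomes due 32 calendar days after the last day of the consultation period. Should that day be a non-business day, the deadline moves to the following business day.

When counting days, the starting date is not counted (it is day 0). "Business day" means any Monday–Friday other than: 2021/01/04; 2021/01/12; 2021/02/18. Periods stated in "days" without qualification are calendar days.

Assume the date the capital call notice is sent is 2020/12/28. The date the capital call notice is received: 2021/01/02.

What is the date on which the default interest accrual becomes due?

Adding 5 calendar days to 2020/12/28 gives 2021/01/02, which is the last day of the funding period.
The last day of the consultation period: counting 5 business days from Saturday, 2021/01/02 (Jan 5, Jan 6, Jan 7, Jan 8, Jan 11, skipping weekends and the listed holiday on Jan 4) reaches Monday, 2021/01/11.
The date on which the default interest accrual becomes due: 2021/01/11 + 32 days = 2021/02/12. 2021/02/12 is a Friday and is not a listed holiday, so no roll-forward applies.

2021/02/12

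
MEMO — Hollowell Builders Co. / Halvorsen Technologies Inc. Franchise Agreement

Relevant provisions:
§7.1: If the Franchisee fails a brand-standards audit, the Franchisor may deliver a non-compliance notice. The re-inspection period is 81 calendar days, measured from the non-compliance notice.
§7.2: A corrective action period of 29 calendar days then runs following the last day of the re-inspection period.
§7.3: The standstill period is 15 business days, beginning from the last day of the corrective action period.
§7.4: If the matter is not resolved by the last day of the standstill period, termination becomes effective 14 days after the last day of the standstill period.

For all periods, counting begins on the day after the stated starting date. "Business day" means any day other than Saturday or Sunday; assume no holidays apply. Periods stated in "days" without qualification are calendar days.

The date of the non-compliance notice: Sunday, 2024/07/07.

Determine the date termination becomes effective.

The last day of the re-inspection period: 2024/07/07 + 81 days = 2024/09/26.
The last day of the corrective action period: 29 calendar days after 2024/09/26 is 2024/10/25.
The last day of the standstill period: counting 15 business days from Friday, 2024/10/25 (Oct 28, Oct 29, Oct 30, Oct 31, …, Nov 13, Nov 14, Nov 15, skipping weekends) reaches Friday, 2024/11/15.
The date termination becomes effective: 14 calendar days after 2024/11/15 is 2024/11/29.

2024/11/29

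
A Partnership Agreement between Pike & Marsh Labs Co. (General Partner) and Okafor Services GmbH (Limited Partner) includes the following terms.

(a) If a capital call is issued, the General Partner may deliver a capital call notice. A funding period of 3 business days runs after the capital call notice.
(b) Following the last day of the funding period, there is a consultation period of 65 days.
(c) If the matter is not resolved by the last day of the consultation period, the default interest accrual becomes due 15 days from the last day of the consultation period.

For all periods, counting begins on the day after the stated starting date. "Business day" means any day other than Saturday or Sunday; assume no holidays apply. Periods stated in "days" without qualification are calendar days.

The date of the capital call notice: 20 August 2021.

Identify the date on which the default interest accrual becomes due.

The last day of the funding period: 3 business days after Friday, 20 August 2021, skipping weekends — Aug 23, Aug 24, Aug 25 — lands on Wednesday, 25 August 2021.
The last day of the consultation period: 65 calendar days after 25 August 2021 is 29 October 2021.
The date on which the default interest accrual becomes due: 15 calendar days after 29 October 2021 is 13 November 2021.

13 November 2021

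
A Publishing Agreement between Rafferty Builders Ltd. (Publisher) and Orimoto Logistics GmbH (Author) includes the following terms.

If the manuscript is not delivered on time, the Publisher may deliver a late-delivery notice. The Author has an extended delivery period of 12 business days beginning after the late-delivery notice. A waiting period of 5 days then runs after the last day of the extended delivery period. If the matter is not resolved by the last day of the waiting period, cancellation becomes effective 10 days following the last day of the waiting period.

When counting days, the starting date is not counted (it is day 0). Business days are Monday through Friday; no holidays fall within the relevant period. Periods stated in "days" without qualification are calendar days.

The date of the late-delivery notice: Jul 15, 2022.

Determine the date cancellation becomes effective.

Aug 17, 2022

The last day of the extended delivery period: 12 business days after Friday, Jul 15, 2022, skipping weekends — Jul 18, Jul 19, Jul 20, Jul 21, …, Jul 29, Aug 1, Aug 2 — lands on Tuesday, Aug 2, 2022.
The last day of the waiting period: Aug 2, 2022 + 5 days = Aug 7, 2022.
The date cancellation becomes effective: Aug 7, 2022 + 10 days = Aug 17, 2022.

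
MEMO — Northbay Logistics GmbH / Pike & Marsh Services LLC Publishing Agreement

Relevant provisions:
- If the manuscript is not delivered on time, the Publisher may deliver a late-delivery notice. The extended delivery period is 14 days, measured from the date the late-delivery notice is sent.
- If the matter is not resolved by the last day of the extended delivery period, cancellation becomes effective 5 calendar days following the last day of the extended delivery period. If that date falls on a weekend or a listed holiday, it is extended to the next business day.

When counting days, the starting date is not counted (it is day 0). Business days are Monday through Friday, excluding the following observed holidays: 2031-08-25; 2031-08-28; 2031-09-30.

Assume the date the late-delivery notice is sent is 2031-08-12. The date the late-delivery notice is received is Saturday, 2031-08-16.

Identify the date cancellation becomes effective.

Adding 14 calendar days to 2031-08-12 gives 2031-08-26, which is the last day of the extended delivery period.
The date cancellation becomes effective: 5 calendar days after 2031-08-26 is 2031-08-31. That falls on a Sunday, so it rolls to the next business day, Monday, 2031-09-01.

2031-09-01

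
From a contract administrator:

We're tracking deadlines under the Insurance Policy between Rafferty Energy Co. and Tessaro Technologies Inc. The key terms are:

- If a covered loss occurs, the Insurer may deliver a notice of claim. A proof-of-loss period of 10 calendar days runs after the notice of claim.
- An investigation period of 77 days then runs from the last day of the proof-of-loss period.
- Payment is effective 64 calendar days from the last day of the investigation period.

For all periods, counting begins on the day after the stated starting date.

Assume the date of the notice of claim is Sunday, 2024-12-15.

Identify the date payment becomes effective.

2025-05-15

The last day of the proof-of-loss period: 10 calendar days after 2024-12-15 is 2024-12-25.
The last day of the investigation period: 2024-12-25 + 77 days = 2025-03-12.
The date payment becomes effective: 64 calendar days after 2025-03-12 is 2025-05-15.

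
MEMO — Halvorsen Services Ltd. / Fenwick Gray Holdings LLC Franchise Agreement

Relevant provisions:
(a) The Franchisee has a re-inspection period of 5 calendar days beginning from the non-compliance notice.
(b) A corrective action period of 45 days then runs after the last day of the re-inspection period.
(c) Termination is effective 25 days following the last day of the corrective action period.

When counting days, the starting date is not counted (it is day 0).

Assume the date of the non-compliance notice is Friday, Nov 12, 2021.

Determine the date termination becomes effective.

Jan 26, 2022

Adding 5 calendar days to Nov 12, 2021 gives Nov 17, 2021, which is the last day of the re-inspection period.
The last day of the corrective action period: Nov 17, 2021 + 45 days = Jan 1, 2022.
The date termination becomes effective: Jan 1, 2022 + 25 days = Jan 26, 2022.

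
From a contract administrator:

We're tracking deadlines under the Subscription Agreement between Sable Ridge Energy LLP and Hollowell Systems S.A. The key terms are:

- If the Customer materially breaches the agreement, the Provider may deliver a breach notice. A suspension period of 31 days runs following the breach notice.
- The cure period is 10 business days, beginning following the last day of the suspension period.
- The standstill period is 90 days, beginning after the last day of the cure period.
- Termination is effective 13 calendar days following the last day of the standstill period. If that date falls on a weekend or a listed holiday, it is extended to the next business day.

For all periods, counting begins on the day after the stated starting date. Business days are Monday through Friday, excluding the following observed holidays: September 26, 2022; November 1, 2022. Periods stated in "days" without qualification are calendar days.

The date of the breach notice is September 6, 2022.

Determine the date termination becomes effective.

The last day of the suspension period: 31 calendar days after September 6, 2022 is October 7, 2022.
From Friday, October 7, 2022, 10 business days (Oct 10, Oct 11, Oct 12, Oct 13, Oct 14, Oct 17, Oct 18, Oct 19, Oct 20, Oct 21, skipping weekends) brings us to Friday, October 21, 2022, which is the last day of the cure period.
The last day of the standstill period: October 21, 2022 + 90 days = January 19, 2023.
The date termination becomes effective: 13 calendar days after January 19, 2023 is February 1, 2023. February 1, 2023 is a Wednesday and is not a listed holiday, so no roll-forward applies.

February 1, 2023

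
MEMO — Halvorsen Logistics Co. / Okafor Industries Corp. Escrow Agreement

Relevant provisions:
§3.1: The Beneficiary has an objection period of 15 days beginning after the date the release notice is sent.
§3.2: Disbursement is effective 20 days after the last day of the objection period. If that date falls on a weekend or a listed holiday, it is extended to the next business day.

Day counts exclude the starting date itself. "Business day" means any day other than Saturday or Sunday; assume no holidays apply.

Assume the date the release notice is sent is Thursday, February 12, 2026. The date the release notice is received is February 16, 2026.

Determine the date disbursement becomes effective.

March 19, 2026

The last day of the objection period: 15 calendar days after February 12, 2026 is February 27, 2026.
Adding 20 calendar days to February 27, 2026 gives March 19, 2026, which is the date disbursement becomes effective. March 19, 2026 is a Thursday, so no roll-forward applies.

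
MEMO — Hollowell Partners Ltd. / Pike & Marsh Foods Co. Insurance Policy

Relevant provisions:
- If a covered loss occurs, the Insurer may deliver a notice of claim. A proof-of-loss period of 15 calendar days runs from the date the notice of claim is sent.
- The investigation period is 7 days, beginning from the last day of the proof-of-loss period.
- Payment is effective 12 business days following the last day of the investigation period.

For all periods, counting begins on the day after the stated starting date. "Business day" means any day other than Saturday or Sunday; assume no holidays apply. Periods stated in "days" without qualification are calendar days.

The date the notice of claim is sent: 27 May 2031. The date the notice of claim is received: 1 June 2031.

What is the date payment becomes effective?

Adding 15 calendar days to 27 May 2031 gives 11 June 2031, which is the last day of the proof-of-loss period.
Adding 7 calendar days to 11 June 2031 gives 18 June 2031, which is the last day of the investigation period.
The date payment becomes effective: counting 12 business days from Wednesday, 18 June 2031 (Jun 19, Jun 20, Jun 23, Jun 24, …, Jul 2, Jul 3, Jul 4, skipping weekends) reaches Friday, 4 July 2031.

4 July 2031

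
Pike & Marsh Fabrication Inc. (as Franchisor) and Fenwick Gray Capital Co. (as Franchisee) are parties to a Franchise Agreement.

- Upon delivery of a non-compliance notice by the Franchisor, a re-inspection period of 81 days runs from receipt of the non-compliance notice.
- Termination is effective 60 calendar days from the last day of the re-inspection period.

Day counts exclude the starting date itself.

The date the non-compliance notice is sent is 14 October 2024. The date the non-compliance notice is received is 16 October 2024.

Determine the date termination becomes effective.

Adding 81 calendar days to 16 October 2024 gives 5 January 2025, which is the last day of the re-inspection period.
The date termination becomes effective: 60 calendar days after 5 January 2025 is 6 March 2025.

6 March 2025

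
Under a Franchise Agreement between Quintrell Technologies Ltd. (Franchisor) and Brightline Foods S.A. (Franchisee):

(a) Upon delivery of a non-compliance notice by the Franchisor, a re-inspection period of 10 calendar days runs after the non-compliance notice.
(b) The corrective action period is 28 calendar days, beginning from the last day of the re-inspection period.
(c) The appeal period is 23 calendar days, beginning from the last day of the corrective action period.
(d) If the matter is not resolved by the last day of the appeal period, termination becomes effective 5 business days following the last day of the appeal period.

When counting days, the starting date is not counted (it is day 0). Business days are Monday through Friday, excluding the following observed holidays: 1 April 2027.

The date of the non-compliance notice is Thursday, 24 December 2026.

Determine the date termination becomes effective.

2 March 2027

The last day of the re-inspection period: 24 December 2026 + 10 days = 3 January 2027.
The last day of the corrective action period: 3 January 2027 + 28 days = 31 January 2027.
Adding 23 calendar days to 31 January 2027 gives 23 February 2027, which is the last day of the appeal period.
The date termination becomes effective: counting 5 business days from Tuesday, 23 February 2027 (Feb 24, Feb 25, Feb 26, Mar 1, Mar 2, skipping weekends) reaches Tuesday, 2 March 2027.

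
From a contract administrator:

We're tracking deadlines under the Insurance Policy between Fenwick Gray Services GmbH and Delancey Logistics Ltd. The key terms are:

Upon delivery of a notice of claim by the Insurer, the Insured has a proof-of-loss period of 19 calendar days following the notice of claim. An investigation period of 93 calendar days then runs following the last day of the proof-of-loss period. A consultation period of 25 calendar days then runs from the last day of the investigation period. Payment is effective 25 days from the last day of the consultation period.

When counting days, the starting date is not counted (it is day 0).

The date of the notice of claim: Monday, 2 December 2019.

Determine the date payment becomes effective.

The last day of the proof-of-loss period: 2 December 2019 + 19 days = 21 December 2019.
The last day of the investigation period: 93 calendar days after 21 December 2019 is 23 March 2020.
Adding 25 calendar days to 23 March 2020 gives 17 April 2020, which is the last day of the consultation period.
The date payment becomes effective: 17 April 2020 + 25 days = 12 May 2020.

12 May 2020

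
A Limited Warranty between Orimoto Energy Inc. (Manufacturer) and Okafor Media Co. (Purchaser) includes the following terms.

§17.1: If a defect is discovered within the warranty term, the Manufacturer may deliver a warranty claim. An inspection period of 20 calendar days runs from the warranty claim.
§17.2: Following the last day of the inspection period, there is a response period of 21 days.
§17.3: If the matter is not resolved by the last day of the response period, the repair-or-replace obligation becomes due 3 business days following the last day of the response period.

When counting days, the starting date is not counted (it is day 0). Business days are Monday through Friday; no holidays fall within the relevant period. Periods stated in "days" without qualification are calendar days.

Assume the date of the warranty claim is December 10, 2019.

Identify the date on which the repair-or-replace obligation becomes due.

January 23, 2020

Adding 20 calendar days to December 10, 2019 gives December 30, 2019, which is the last day of the inspection period.
Adding 21 calendar days to December 30, 2019 gives January 20, 2020, which is the last day of the response period.
From Monday, January 20, 2020, 3 business days (Jan 21, Jan 22, Jan 23, skipping weekends) brings us to Thursday, January 23, 2020, which is the date on which the repair-or-replace obligation becomes due.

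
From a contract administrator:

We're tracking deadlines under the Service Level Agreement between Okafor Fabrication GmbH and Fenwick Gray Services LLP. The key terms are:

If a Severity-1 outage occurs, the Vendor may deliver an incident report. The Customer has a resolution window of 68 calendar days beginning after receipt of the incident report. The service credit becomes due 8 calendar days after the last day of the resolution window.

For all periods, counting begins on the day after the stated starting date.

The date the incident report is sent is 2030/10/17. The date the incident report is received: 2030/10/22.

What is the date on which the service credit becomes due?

The last day of the resolution window: 2030/10/22 + 68 days = 2030/12/29.
Adding 8 calendar days to 2030/12/29 gives 2031/01/06, which is the date on which the service credit becomes due.

2031/01/06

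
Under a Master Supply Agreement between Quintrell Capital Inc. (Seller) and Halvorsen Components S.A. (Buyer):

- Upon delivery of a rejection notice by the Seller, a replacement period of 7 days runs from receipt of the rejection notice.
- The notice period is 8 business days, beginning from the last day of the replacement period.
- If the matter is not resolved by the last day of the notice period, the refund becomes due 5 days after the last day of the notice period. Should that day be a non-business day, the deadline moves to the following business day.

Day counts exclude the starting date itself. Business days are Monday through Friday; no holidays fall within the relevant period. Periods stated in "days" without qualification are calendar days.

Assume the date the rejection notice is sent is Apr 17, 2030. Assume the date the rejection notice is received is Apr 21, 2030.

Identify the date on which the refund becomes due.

Adding 7 calendar days to Apr 21, 2030 gives Apr 28, 2030, which is the last day of the replacement period.
From Sunday, Apr 28, 2030, 8 business days (Apr 29, Apr 30, May 1, May 2, May 3, May 6, May 7, May 8, skipping weekends) brings us to Wednesday, May 8, 2030, which is the last day of the notice period.
The date on which the refund becomes due: 5 calendar days after May 8, 2030 is May 13, 2030. May 13, 2030 is a Monday, so no roll-forward applies.

May 13, 2030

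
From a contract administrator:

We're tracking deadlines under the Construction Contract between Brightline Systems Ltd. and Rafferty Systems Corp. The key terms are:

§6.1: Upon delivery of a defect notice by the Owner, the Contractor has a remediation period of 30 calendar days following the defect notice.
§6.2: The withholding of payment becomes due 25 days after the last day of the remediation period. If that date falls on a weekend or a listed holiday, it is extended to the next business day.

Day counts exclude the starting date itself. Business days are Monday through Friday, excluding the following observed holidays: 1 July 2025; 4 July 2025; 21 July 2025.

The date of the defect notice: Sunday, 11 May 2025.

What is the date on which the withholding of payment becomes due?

7 July 2025

The last day of the remediation period: 11 May 2025 + 30 days = 10 June 2025.
The date on which the withholding of payment becomes due: 25 calendar days after 10 June 2025 is 5 July 2025. That falls on a Saturday, so it rolls to the next business day, Monday, 7 July 2025.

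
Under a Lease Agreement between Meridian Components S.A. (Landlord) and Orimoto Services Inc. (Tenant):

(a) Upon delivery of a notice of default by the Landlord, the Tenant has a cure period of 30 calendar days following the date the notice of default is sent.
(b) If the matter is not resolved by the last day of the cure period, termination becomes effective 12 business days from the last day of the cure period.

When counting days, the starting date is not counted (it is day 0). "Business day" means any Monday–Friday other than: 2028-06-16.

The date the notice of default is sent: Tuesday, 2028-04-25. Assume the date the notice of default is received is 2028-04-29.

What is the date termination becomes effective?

The last day of the cure period: 2028-04-25 + 30 days = 2028-05-25.
The date termination becomes effective: counting 12 business days from Thursday, 2028-05-25 (May 26, May 29, May 30, May 31, …, Jun 8, Jun 9, Jun 12, skipping weekends) reaches Monday, 2028-06-12.

2028-06-12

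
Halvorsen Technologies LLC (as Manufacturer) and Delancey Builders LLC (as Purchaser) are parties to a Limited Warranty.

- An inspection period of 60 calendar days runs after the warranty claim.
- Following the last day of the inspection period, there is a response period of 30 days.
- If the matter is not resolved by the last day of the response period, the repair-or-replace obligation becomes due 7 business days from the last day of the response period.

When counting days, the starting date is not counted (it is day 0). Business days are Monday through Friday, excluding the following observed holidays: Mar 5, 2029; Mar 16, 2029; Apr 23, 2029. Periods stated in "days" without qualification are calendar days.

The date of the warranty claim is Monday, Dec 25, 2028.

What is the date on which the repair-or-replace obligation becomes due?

Apr 3, 2029

Adding 60 calendar days to Dec 25, 2028 gives Feb 23, 2029, which is the last day of the inspection period.
The last day of the response period: Feb 23, 2029 + 30 days = Mar 25, 2029.
The date on which the repair-or-replace obligation becomes due: counting 7 business days from Sunday, Mar 25, 2029 (Mar 26, Mar 27, Mar 28, Mar 29, Mar 30, Apr 2, Apr 3, skipping weekends) reaches Tuesday, Apr 3, 2029.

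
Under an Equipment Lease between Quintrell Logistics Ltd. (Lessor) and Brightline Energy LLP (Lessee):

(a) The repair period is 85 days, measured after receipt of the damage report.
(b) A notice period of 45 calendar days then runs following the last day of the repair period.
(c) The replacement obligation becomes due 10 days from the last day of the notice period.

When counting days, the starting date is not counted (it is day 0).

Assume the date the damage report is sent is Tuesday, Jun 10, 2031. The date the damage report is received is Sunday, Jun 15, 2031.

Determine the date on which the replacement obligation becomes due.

Nov 2, 2031

Adding 85 calendar days to Jun 15, 2031 gives Sep 8, 2031, which is the last day of the repair period.
Adding 45 calendar days to Sep 8, 2031 gives Oct 23, 2031, which is the last day of the notice period.
Adding 10 calendar days to Oct 23, 2031 gives Nov 2, 2031, which is the date on which the replacement obligation becomes due.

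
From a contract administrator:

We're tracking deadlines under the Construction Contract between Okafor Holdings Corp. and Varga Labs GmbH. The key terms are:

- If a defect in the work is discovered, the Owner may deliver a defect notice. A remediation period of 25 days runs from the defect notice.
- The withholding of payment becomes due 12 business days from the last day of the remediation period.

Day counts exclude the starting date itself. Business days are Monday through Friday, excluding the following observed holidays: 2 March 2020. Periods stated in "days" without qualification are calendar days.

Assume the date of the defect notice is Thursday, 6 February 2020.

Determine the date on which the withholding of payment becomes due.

The last day of the remediation period: 6 February 2020 + 25 days = 2 March 2020.
The date on which the withholding of payment becomes due: counting 12 business days from Monday, 2 March 2020 (Mar 3, Mar 4, Mar 5, Mar 6, …, Mar 16, Mar 17, Mar 18, skipping weekends) reaches Wednesday, 18 March 2020.

18 March 2020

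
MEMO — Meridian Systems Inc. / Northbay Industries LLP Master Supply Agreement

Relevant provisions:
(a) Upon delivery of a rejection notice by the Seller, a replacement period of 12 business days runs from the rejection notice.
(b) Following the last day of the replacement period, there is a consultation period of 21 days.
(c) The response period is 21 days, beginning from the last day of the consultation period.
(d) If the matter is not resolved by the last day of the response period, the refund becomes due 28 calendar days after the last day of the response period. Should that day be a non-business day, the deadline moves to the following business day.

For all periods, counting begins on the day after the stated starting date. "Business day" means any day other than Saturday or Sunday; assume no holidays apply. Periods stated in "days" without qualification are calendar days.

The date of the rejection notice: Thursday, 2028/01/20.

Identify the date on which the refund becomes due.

The last day of the replacement period: counting 12 business days from Thursday, 2028/01/20 (Jan 21, Jan 24, Jan 25, Jan 26, …, Feb 3, Feb 4, Feb 7, skipping weekends) reaches Monday, 2028/02/07.
The last day of the consultation period: 21 calendar days after 2028/02/07 is 2028/02/28.
Adding 21 calendar days to 2028/02/28 gives 2028/03/20, which is the last day of the response period.
Adding 28 calendar days to 2028/03/20 gives 2028/04/17, which is the date on which the refund becomes due. 2028/04/17 is a Monday, so no roll-forward applies.

2028/04/17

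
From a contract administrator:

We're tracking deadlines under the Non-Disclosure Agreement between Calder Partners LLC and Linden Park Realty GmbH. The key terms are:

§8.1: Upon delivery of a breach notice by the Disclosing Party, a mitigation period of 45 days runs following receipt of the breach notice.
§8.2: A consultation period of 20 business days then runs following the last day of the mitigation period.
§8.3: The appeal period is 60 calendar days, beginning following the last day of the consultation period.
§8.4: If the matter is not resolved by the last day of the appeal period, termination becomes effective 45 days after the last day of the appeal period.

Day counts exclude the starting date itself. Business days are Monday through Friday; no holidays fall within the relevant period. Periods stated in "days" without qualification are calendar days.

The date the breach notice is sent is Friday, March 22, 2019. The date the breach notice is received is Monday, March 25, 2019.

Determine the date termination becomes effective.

The last day of the mitigation period: March 25, 2019 + 45 days = May 9, 2019.
The last day of the consultation period: 20 business days after Thursday, May 9, 2019, skipping weekends — May 10, May 13, May 14, May 15, …, Jun 4, Jun 5, Jun 6 — lands on Thursday, June 6, 2019.
The last day of the appeal period: June 6, 2019 + 60 days = August 5, 2019.
Adding 45 calendar days to August 5, 2019 gives September 19, 2019, which is the date termination becomes effective.

September 19, 2019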